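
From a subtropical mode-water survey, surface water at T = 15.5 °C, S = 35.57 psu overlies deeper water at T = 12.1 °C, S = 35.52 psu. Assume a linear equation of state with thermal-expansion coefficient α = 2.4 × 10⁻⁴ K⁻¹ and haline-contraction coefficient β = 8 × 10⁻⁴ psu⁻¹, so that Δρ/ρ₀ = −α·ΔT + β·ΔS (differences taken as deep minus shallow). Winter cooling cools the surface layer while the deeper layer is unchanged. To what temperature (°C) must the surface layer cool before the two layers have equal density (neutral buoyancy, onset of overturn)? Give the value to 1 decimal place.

12.3 °C

Neutral buoyancy requires Δρ = 0, i.e. −α(T_deep − T_surf′) + β(S_deep − S_surf) = 0.
T_surf′ = T_deep − (β/α)·ΔS = 12.1 − (8 × 10⁻⁴/2.4 × 10⁻⁴)·(-0.05) = 12.267 °C.
Cooling required: 15.5 − (12.267) = 3.233 °C.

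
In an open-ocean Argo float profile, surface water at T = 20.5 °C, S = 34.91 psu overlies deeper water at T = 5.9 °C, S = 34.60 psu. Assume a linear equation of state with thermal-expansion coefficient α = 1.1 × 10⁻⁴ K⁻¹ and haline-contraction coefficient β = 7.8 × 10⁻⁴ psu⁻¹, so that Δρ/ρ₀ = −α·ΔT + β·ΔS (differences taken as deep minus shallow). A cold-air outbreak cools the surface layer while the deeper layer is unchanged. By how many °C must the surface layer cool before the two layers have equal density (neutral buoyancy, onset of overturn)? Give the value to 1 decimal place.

Neutral buoyancy requires Δρ = 0, i.e. −α(T_deep − T_surf′) + β(S_deep − S_surf) = 0.
T_surf′ = T_deep − (β/α)·ΔS = 5.9 − (7.8 × 10⁻⁴/1.1 × 10⁻⁴)·(-0.31) = 8.098 °C.
Cooling required: 20.5 − (8.098) = 12.402 °C.

12.4 °C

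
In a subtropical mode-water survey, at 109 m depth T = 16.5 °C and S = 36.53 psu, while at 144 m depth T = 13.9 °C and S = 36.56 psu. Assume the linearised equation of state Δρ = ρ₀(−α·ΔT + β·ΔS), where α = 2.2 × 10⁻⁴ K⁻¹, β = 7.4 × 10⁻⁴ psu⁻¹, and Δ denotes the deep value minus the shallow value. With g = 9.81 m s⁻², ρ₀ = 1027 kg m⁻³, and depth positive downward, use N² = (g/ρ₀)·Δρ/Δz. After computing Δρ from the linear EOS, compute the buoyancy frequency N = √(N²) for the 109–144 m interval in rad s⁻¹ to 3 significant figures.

0.0129 rad s⁻¹

ΔT = -2.6 K, ΔS = +0.03 psu (deep − shallow).
Δρ/ρ₀ = −αΔT + βΔS = 5.72 × 10⁻⁴ + 2.22 × 10⁻⁵ = 5.942 × 10⁻⁴, so Δρ ≈ 0.6102 kg m⁻³.
N² = (g/ρ₀)·Δρ/Δz = g·(Δρ/ρ₀)/Δz = 9.81 × 5.942 × 10⁻⁴ / 35 = 1.6655 × 10⁻⁴ s⁻².
N = √(1.6655 × 10⁻⁴) = 0.012905 rad s⁻¹ ≈ 0.0129 rad s⁻¹.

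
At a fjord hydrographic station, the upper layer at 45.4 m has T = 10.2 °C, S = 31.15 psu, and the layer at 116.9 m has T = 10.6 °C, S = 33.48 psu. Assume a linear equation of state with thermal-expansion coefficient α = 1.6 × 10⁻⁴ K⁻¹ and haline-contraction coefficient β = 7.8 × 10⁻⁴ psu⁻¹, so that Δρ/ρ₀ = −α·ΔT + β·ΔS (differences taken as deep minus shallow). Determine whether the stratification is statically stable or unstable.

ΔT = 10.6 − 10.2 = +0.4 K and ΔS = 33.48 − 31.15 = +2.33 psu (deep − shallow).
−αΔT = -6.40 × 10⁻⁵; βΔS = 1.8174 × 10⁻³; sum Δρ/ρ₀ = 1.7534 × 10⁻³.
Δρ/ρ₀ > 0, so Δρ > 0: deeper water is denser → statically stable.

stable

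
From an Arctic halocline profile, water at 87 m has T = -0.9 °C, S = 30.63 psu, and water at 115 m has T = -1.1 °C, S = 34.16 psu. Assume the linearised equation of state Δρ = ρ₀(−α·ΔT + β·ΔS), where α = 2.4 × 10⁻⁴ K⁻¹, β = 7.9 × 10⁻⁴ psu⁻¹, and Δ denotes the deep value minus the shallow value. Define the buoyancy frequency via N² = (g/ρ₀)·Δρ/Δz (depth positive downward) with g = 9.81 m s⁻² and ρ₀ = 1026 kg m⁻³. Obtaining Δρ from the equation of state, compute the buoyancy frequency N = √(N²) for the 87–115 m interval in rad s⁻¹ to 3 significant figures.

0.0315 rad s⁻¹

ΔT = -0.2 K, ΔS = +3.53 psu (deep − shallow).
Δρ/ρ₀ = −αΔT + βΔS = 4.80 × 10⁻⁵ + 2.7887 × 10⁻³ = 2.8367 × 10⁻³, so Δρ ≈ 2.910 kg m⁻³.
N² = (g/ρ₀)·Δρ/Δz = g·(Δρ/ρ₀)/Δz = 9.81 × 2.8367 × 10⁻³ / 28 = 9.9386 × 10⁻⁴ s⁻².
N = √(9.9386 × 10⁻⁴) = 0.031526 rad s⁻¹ ≈ 0.0315 rad s⁻¹.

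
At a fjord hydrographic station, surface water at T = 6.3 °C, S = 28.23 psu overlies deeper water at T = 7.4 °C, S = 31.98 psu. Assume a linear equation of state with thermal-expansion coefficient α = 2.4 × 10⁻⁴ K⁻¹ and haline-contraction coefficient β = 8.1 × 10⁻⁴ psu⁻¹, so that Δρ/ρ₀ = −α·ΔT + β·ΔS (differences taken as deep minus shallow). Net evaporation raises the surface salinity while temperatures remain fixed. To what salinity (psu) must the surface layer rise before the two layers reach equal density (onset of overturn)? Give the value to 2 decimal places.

31.65 psu

Neutral buoyancy requires −α(T_deep − T_surf) + β(S_deep − S_surf′) = 0.
S_surf′ = S_deep − (α/β)·ΔT = 31.98 − (2.4 × 10⁻⁴/8.1 × 10⁻⁴)·(+1.1) = 31.6541 psu.
Increase required: 31.6541 − 28.23 = 3.4241 psu.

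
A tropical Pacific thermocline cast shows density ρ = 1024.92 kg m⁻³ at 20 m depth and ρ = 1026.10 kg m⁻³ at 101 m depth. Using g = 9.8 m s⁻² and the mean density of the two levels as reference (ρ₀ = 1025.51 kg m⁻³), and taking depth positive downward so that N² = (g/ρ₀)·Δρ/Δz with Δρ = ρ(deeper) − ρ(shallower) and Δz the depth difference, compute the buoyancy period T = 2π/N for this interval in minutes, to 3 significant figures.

Δρ = 1026.10 − 1024.92 = 1.18 kg m⁻³ over Δz = 101 − 20 = 81 m.
N² = (9.8/1025.51) × (1.18/81) = 1.3921 × 10⁻⁴ s⁻².
N = √(1.3921 × 10⁻⁴) = 0.011799 rad s⁻¹, so T = 2π/N = 532.52 s = 8.8753 min ≈ 8.88 min.

8.88 min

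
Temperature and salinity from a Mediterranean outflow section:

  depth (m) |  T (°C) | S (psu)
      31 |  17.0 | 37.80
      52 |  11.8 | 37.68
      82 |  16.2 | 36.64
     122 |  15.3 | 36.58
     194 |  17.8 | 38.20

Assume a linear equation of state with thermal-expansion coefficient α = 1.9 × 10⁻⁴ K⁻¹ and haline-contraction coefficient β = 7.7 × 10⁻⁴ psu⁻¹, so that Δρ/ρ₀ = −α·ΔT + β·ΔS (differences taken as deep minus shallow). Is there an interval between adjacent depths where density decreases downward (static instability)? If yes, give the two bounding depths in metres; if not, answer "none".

52–82 m

Evaluate Δρ/ρ₀ = −αΔT + βΔS across each adjacent pair:
  31–52 m: −αΔT+βΔS = −(1.9 × 10⁻⁴)(-5.2)+(7.7 × 10⁻⁴)(-0.12) = 9.0 × 10⁻⁴ → stable
  52–82 m: −αΔT+βΔS = −(1.9 × 10⁻⁴)(+4.4)+(7.7 × 10⁻⁴)(-1.04) = -1.6 × 10⁻³ → UNSTABLE
  82–122 m: −αΔT+βΔS = −(1.9 × 10⁻⁴)(-0.9)+(7.7 × 10⁻⁴)(-0.06) = 1.2 × 10⁻⁴ → stable
  122–194 m: −αΔT+βΔS = −(1.9 × 10⁻⁴)(+2.5)+(7.7 × 10⁻⁴)(+1.62) = 7.7 × 10⁻⁴ → stable
The 52–82 m interval has Δρ < 0: lighter water underlies denser water.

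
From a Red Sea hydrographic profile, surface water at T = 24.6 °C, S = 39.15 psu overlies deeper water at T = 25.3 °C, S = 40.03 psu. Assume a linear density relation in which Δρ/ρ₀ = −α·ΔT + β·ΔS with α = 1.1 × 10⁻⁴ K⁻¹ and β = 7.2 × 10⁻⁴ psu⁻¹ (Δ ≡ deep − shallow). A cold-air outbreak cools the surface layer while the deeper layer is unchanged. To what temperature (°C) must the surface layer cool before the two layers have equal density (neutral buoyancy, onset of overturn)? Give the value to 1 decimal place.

19.5 °C

Neutral buoyancy requires Δρ = 0, i.e. −α(T_deep − T_surf′) + β(S_deep − S_surf) = 0.
T_surf′ = T_deep − (β/α)·ΔS = 25.3 − (7.2 × 10⁻⁴/1.1 × 10⁻⁴)·(+0.88) = 19.540 °C.
Cooling required: 24.6 − (19.540) = 5.060 °C.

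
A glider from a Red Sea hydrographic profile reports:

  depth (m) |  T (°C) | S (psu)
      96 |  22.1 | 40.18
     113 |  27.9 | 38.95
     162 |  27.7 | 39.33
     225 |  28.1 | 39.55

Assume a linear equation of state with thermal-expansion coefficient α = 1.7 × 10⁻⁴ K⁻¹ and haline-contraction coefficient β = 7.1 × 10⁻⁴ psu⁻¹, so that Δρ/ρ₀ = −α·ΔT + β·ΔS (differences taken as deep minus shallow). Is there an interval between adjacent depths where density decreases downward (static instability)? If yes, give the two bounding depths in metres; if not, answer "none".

96–113 m

Evaluate Δρ/ρ₀ = −αΔT + βΔS across each adjacent pair:
  96–113 m: −αΔT+βΔS = −(1.7 × 10⁻⁴)(+5.8)+(7.1 × 10⁻⁴)(-1.23) = -1.9 × 10⁻³ → UNSTABLE
  113–162 m: −αΔT+βΔS = −(1.7 × 10⁻⁴)(-0.2)+(7.1 × 10⁻⁴)(+0.38) = 3.0 × 10⁻⁴ → stable
  162–225 m: −αΔT+βΔS = −(1.7 × 10⁻⁴)(+0.4)+(7.1 × 10⁻⁴)(+0.22) = 8.8 × 10⁻⁵ → stable
The 96–113 m interval has Δρ < 0: lighter water underlies denser water.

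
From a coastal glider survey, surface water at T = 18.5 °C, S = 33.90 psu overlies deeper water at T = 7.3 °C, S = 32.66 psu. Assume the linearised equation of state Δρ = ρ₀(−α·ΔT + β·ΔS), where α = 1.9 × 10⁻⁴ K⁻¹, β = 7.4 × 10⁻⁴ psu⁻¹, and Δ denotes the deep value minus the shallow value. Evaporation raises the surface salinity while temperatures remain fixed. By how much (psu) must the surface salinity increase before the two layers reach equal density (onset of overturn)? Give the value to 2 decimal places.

Neutral buoyancy requires −α(T_deep − T_surf) + β(S_deep − S_surf′) = 0.
S_surf′ = S_deep − (α/β)·ΔT = 32.66 − (1.9 × 10⁻⁴/7.4 × 10⁻⁴)·(-11.2) = 35.5357 psu.
Increase required: 35.5357 − 33.90 = 1.6357 psu.

1.64 psu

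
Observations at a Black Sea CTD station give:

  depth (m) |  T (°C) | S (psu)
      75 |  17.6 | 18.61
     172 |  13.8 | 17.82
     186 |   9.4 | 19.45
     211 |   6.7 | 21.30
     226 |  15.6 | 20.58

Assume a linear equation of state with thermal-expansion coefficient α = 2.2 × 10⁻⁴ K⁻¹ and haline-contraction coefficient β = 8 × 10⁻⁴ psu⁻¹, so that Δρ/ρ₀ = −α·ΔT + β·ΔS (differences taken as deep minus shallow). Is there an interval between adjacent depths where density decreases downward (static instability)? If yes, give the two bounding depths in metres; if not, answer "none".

Evaluate Δρ/ρ₀ = −αΔT + βΔS across each adjacent pair:
  75–172 m: −αΔT+βΔS = −(2.2 × 10⁻⁴)(-3.8)+(8 × 10⁻⁴)(-0.79) = 2.0 × 10⁻⁴ → stable
  172–186 m: −αΔT+βΔS = −(2.2 × 10⁻⁴)(-4.4)+(8 × 10⁻⁴)(+1.63) = 2.3 × 10⁻³ → stable
  186–211 m: −αΔT+βΔS = −(2.2 × 10⁻⁴)(-2.7)+(8 × 10⁻⁴)(+1.85) = 2.1 × 10⁻³ → stable
  211–226 m: −αΔT+βΔS = −(2.2 × 10⁻⁴)(+8.9)+(8 × 10⁻⁴)(-0.72) = -2.5 × 10⁻³ → UNSTABLE
The 211–226 m interval has Δρ < 0: lighter water underlies denser water.

211–226 m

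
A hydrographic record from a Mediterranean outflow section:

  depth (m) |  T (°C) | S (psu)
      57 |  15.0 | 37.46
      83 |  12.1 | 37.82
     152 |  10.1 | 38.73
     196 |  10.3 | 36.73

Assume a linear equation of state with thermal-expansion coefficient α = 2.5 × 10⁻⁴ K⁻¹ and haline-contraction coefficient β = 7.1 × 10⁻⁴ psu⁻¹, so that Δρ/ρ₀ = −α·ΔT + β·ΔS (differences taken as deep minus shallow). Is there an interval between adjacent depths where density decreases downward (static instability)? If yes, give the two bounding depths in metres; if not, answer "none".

152–196 m

Evaluate Δρ/ρ₀ = −αΔT + βΔS across each adjacent pair:
  57–83 m: −αΔT+βΔS = −(2.5 × 10⁻⁴)(-2.9)+(7.1 × 10⁻⁴)(+0.36) = 9.8 × 10⁻⁴ → stable
  83–152 m: −αΔT+βΔS = −(2.5 × 10⁻⁴)(-2.0)+(7.1 × 10⁻⁴)(+0.91) = 1.1 × 10⁻³ → stable
  152–196 m: −αΔT+βΔS = −(2.5 × 10⁻⁴)(+0.2)+(7.1 × 10⁻⁴)(-2.00) = -1.5 × 10⁻³ → UNSTABLE
The 152–196 m interval has Δρ < 0: lighter water underlies denser water.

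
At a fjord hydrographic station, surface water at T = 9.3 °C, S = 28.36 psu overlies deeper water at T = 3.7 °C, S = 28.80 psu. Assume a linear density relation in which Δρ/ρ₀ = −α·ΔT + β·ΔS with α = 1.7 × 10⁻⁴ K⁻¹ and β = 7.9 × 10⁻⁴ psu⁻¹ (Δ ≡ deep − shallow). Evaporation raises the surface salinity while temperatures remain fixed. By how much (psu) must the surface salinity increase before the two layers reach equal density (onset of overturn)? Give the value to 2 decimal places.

1.65 psu

Neutral buoyancy requires −α(T_deep − T_surf) + β(S_deep − S_surf′) = 0.
S_surf′ = S_deep − (α/β)·ΔT = 28.80 − (1.7 × 10⁻⁴/7.9 × 10⁻⁴)·(-5.6) = 30.0051 psu.
Increase required: 30.0051 − 28.36 = 1.6451 psu.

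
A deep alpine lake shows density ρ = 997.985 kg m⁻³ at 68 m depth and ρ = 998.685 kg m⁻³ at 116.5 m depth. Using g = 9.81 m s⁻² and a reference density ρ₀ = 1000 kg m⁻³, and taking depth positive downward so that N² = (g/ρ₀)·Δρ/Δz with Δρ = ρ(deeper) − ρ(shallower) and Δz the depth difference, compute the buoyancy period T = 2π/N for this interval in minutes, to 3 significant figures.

8.80 min

Δρ = 998.685 − 997.985 = 0.700 kg m⁻³ over Δz = 116.5 − 68 = 48.5 m.
N² = (9.81/1000) × (0.700/48.5) = 1.4159 × 10⁻⁴ s⁻².
N = √(1.4159 × 10⁻⁴) = 0.011899 rad s⁻¹, so T = 2π/N = 528.04 s = 8.8007 min ≈ 8.80 min.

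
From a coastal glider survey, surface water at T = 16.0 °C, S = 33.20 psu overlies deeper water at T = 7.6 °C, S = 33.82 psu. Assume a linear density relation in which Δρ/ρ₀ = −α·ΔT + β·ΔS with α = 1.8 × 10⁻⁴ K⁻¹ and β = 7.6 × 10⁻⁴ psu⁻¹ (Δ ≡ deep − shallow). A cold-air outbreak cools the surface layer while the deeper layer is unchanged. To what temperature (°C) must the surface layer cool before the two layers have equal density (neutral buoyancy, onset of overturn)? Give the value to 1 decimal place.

5.0 °C

Neutral buoyancy requires Δρ = 0, i.e. −α(T_deep − T_surf′) + β(S_deep − S_surf) = 0.
T_surf′ = T_deep − (β/α)·ΔS = 7.6 − (7.6 × 10⁻⁴/1.8 × 10⁻⁴)·(+0.62) = 4.982 °C.
Cooling required: 16.0 − (4.982) = 11.018 °C.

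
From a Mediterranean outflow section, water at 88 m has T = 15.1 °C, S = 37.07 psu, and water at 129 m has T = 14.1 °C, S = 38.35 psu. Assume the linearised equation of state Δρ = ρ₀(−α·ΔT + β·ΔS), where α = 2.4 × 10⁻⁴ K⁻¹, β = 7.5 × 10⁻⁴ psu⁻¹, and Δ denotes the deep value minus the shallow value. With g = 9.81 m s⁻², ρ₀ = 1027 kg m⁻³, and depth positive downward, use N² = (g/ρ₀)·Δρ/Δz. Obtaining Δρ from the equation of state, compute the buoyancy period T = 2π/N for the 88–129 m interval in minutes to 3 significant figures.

ΔT = -1.0 K, ΔS = +1.28 psu (deep − shallow).
Δρ/ρ₀ = −αΔT + βΔS = 2.40 × 10⁻⁴ + 9.60 × 10⁻⁴ = 1.20 × 10⁻³, so Δρ ≈ 1.232 kg m⁻³.
N² = (g/ρ₀)·Δρ/Δz = g·(Δρ/ρ₀)/Δz = 9.81 × 1.20 × 10⁻³ / 41 = 2.8712 × 10⁻⁴ s⁻².
N = √(2.8712 × 10⁻⁴) = 0.016945 rad s⁻¹ → T = 2π/N = 370.80 s = 6.1800 min ≈ 6.18 min.

6.18 min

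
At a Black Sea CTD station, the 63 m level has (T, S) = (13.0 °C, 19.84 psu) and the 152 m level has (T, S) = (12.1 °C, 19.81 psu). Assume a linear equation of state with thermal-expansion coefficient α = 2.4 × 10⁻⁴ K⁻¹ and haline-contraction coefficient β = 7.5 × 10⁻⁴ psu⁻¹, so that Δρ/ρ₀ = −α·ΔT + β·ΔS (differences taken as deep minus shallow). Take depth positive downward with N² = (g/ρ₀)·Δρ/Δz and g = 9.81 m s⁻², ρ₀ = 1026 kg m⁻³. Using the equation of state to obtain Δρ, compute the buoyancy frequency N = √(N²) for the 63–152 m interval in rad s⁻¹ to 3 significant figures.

4.62 × 10⁻³ rad s⁻¹

ΔT = -0.9 K, ΔS = -0.03 psu (deep − shallow).
Δρ/ρ₀ = −αΔT + βΔS = 2.16 × 10⁻⁴ − 2.25 × 10⁻⁵ = 1.935 × 10⁻⁴, so Δρ ≈ 0.1985 kg m⁻³.
N² = (g/ρ₀)·Δρ/Δz = g·(Δρ/ρ₀)/Δz = 9.81 × 1.935 × 10⁻⁴ / 89 = 2.1328 × 10⁻⁵ s⁻².
N = √(2.1328 × 10⁻⁵) = 4.6182 × 10⁻³ rad s⁻¹ ≈ 4.62 × 10⁻³ rad s⁻¹.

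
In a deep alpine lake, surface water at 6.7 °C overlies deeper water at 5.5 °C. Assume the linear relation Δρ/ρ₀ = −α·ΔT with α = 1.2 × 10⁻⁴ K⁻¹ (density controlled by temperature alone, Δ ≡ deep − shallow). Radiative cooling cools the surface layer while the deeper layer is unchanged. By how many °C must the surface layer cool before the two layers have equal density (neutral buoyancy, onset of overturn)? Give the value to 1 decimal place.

With temperature the only control, equal density requires T_surf′ = T_deep.
T_surf′ = 5.5 °C.
Cooling required: 6.7 − 5.5 = 1.2 °C.

1.2 °C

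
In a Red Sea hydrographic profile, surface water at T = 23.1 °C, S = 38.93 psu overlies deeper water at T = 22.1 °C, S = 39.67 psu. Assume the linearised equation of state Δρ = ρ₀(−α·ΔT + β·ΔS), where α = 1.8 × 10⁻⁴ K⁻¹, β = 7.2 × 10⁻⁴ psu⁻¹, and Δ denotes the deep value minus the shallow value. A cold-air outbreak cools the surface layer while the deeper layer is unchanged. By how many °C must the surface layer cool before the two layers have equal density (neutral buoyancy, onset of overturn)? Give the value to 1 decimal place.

Neutral buoyancy requires Δρ = 0, i.e. −α(T_deep − T_surf′) + β(S_deep − S_surf) = 0.
T_surf′ = T_deep − (β/α)·ΔS = 22.1 − (7.2 × 10⁻⁴/1.8 × 10⁻⁴)·(+0.74) = 19.140 °C.
Cooling required: 23.1 − (19.140) = 3.960 °C.

4.0 °C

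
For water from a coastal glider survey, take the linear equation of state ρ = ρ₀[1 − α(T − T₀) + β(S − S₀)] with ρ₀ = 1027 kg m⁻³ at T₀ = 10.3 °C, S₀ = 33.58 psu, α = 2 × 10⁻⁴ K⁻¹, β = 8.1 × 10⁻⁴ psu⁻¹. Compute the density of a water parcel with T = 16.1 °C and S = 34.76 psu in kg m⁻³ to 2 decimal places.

T − T₀ = +5.8 K, S − S₀ = +1.18 psu.
Bracket = 1 − α·(+5.8) + β·(+1.18) = 1 + (-2.042 × 10⁻⁴) = 0.9997958.
ρ = 1027 × 0.9997958 = 1026.79 kg m⁻³.

1026.79 kg m⁻³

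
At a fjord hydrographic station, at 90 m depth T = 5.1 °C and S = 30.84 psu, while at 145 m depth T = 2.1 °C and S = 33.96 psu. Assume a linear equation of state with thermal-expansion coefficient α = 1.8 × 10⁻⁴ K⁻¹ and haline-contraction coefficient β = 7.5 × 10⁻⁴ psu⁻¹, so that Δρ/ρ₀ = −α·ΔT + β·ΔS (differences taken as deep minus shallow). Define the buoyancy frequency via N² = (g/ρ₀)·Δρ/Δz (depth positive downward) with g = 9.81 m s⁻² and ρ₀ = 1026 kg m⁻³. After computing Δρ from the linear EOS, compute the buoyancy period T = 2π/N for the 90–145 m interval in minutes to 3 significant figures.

4.62 min

ΔT = -3.0 K, ΔS = +3.12 psu (deep − shallow).
Δρ/ρ₀ = −αΔT + βΔS = 5.40 × 10⁻⁴ + 2.34 × 10⁻³ = 2.88 × 10⁻³, so Δρ ≈ 2.955 kg m⁻³.
N² = (g/ρ₀)·Δρ/Δz = g·(Δρ/ρ₀)/Δz = 9.81 × 2.88 × 10⁻³ / 55 = 5.1369 × 10⁻⁴ s⁻².
N = √(5.1369 × 10⁻⁴) = 0.022665 rad s⁻¹ → T = 2π/N = 277.22 s = 4.6203 min ≈ 4.62 min.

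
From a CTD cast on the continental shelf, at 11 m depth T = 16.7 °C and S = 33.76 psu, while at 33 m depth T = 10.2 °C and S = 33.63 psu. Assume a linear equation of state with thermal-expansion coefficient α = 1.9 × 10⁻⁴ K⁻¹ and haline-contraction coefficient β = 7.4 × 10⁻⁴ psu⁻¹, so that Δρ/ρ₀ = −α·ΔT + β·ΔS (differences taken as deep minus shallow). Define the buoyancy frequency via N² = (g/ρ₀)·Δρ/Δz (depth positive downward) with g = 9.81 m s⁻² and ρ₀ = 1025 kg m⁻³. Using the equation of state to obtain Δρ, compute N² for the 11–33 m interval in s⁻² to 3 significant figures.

ΔT = -6.5 K, ΔS = -0.13 psu (deep − shallow).
Δρ/ρ₀ = −αΔT + βΔS = 1.235 × 10⁻³ − 9.62 × 10⁻⁵ = 1.1388 × 10⁻³, so Δρ ≈ 1.167 kg m⁻³.
N² = (g/ρ₀)·Δρ/Δz = g·(Δρ/ρ₀)/Δz = 9.81 × 1.1388 × 10⁻³ / 22 = 5.0780 × 10⁻⁴ s⁻² ≈ 5.08 × 10⁻⁴ s⁻².

5.08 × 10⁻⁴ s⁻²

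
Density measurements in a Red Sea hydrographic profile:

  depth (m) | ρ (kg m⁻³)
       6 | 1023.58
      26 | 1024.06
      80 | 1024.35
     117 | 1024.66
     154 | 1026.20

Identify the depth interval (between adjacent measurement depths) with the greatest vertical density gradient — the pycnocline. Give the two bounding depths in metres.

Compute the density gradient over each adjacent pair:
  6–26 m: Δρ/Δz = 0.48/20 = 0.024 kg m⁻⁴
  26–80 m: Δρ/Δz = 0.29/54 = 5.4 × 10⁻³ kg m⁻⁴
  80–117 m: Δρ/Δz = 0.31/37 = 8.4 × 10⁻³ kg m⁻⁴
  117–154 m: Δρ/Δz = 1.54/37 = 0.042 kg m⁻⁴
The largest gradient is in the 117–154 m interval — the pycnocline.

117–154 m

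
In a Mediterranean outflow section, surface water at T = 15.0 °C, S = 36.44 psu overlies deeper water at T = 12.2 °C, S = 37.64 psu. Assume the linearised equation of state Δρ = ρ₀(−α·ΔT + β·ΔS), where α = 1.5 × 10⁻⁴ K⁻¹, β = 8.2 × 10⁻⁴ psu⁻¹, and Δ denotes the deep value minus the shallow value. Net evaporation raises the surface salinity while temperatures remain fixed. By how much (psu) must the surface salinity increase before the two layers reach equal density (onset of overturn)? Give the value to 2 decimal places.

1.71 psu

Neutral buoyancy requires −α(T_deep − T_surf) + β(S_deep − S_surf′) = 0.
S_surf′ = S_deep − (α/β)·ΔT = 37.64 − (1.5 × 10⁻⁴/8.2 × 10⁻⁴)·(-2.8) = 38.1522 psu.
Increase required: 38.1522 − 36.44 = 1.7122 psu.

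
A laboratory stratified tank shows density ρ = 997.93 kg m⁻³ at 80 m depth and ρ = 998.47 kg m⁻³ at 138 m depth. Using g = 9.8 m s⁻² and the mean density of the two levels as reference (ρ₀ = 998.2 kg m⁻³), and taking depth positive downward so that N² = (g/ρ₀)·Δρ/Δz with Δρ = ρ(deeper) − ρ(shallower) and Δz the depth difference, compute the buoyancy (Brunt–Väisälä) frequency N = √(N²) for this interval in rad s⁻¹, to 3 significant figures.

Δρ = 998.47 − 997.93 = 0.54 kg m⁻³ over Δz = 138 − 80 = 58 m.
N² = (9.8/998.2) × (0.54/58) = 9.1406 × 10⁻⁵ s⁻².
N = √(9.1406 × 10⁻⁵) = 9.5606 × 10⁻³ rad s⁻¹ ≈ 9.56 × 10⁻³ rad s⁻¹.

9.56 × 10⁻³ rad s⁻¹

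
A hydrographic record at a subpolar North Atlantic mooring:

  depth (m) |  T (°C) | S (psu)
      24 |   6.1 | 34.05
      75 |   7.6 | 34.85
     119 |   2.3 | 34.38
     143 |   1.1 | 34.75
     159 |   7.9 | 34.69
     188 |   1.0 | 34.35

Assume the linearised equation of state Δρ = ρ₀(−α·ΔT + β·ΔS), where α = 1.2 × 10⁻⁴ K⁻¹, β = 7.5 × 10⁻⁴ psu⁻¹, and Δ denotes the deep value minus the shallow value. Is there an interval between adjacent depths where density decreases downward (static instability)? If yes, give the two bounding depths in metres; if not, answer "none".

Evaluate Δρ/ρ₀ = −αΔT + βΔS across each adjacent pair:
  24–75 m: −αΔT+βΔS = −(1.2 × 10⁻⁴)(+1.5)+(7.5 × 10⁻⁴)(+0.80) = 4.2 × 10⁻⁴ → stable
  75–119 m: −αΔT+βΔS = −(1.2 × 10⁻⁴)(-5.3)+(7.5 × 10⁻⁴)(-0.47) = 2.8 × 10⁻⁴ → stable
  119–143 m: −αΔT+βΔS = −(1.2 × 10⁻⁴)(-1.2)+(7.5 × 10⁻⁴)(+0.37) = 4.2 × 10⁻⁴ → stable
  143–159 m: −αΔT+βΔS = −(1.2 × 10⁻⁴)(+6.8)+(7.5 × 10⁻⁴)(-0.06) = -8.6 × 10⁻⁴ → UNSTABLE
  159–188 m: −αΔT+βΔS = −(1.2 × 10⁻⁴)(-6.9)+(7.5 × 10⁻⁴)(-0.34) = 5.7 × 10⁻⁴ → stable
The 143–159 m interval has Δρ < 0: lighter water underlies denser water.

143–159 m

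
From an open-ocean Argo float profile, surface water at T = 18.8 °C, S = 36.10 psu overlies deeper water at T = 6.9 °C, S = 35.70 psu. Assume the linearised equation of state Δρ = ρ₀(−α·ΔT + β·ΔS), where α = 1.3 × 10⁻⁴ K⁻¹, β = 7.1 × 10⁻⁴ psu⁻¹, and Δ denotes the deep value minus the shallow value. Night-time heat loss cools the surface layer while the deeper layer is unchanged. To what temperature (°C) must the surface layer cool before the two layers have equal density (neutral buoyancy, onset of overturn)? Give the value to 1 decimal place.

Neutral buoyancy requires Δρ = 0, i.e. −α(T_deep − T_surf′) + β(S_deep − S_surf) = 0.
T_surf′ = T_deep − (β/α)·ΔS = 6.9 − (7.1 × 10⁻⁴/1.3 × 10⁻⁴)·(-0.40) = 9.085 °C.
Cooling required: 18.8 − (9.085) = 9.715 °C.

9.1 °C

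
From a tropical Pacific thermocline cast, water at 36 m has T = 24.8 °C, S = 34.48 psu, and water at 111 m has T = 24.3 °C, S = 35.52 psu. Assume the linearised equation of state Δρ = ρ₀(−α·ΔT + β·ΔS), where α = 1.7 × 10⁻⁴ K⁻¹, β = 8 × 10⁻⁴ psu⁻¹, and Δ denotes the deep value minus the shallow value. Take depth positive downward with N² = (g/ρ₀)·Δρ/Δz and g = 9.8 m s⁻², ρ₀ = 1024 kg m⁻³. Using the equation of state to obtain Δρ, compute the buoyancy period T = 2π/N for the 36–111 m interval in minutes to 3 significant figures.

9.57 min

ΔT = -0.5 K, ΔS = +1.04 psu (deep − shallow).
Δρ/ρ₀ = −αΔT + βΔS = 8.50 × 10⁻⁵ + 8.32 × 10⁻⁴ = 9.17 × 10⁻⁴, so Δρ ≈ 0.9390 kg m⁻³.
N² = (g/ρ₀)·Δρ/Δz = g·(Δρ/ρ₀)/Δz = 9.8 × 9.17 × 10⁻⁴ / 75 = 1.1982 × 10⁻⁴ s⁻².
N = √(1.1982 × 10⁻⁴) = 0.010946 rad s⁻¹ → T = 2π/N = 574.02 s = 9.5670 min ≈ 9.57 min.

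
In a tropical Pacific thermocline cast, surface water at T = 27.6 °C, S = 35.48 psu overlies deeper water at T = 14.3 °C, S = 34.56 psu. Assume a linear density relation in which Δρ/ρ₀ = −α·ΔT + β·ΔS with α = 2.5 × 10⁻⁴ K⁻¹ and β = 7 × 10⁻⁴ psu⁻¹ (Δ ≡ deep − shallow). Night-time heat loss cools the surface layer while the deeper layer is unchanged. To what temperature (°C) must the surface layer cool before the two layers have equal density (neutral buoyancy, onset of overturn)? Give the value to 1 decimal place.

Neutral buoyancy requires Δρ = 0, i.e. −α(T_deep − T_surf′) + β(S_deep − S_surf) = 0.
T_surf′ = T_deep − (β/α)·ΔS = 14.3 − (7 × 10⁻⁴/2.5 × 10⁻⁴)·(-0.92) = 16.876 °C.
Cooling required: 27.6 − (16.876) = 10.724 °C.

16.9 °C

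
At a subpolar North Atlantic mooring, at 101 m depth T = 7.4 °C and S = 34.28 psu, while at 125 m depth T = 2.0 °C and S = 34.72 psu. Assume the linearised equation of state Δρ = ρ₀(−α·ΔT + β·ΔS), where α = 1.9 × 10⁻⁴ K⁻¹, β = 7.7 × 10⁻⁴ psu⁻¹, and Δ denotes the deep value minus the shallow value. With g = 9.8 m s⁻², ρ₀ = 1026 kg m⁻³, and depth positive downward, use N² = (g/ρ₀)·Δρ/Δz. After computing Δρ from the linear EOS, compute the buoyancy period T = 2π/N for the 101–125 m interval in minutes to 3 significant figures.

ΔT = -5.4 K, ΔS = +0.44 psu (deep − shallow).
Δρ/ρ₀ = −αΔT + βΔS = 1.026 × 10⁻³ + 3.388 × 10⁻⁴ = 1.3648 × 10⁻³, so Δρ ≈ 1.400 kg m⁻³.
N² = (g/ρ₀)·Δρ/Δz = g·(Δρ/ρ₀)/Δz = 9.8 × 1.3648 × 10⁻³ / 24 = 5.5729 × 10⁻⁴ s⁻².
N = √(5.5729 × 10⁻⁴) = 0.023607 rad s⁻¹ → T = 2π/N = 266.16 s = 4.4360 min ≈ 4.44 min.

4.44 min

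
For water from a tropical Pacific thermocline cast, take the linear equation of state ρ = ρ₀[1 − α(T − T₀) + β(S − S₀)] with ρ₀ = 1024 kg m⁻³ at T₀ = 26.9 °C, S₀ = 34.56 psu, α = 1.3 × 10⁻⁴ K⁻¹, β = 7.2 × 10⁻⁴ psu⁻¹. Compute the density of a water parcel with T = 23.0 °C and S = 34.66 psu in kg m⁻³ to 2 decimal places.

1024.59 kg m⁻³

T − T₀ = -3.9 K, S − S₀ = +0.10 psu.
Bracket = 1 − α·(-3.9) + β·(+0.10) = 1 + (5.79 × 10⁻⁴) = 1.0005790.
ρ = 1024 × 1.0005790 = 1024.59 kg m⁻³.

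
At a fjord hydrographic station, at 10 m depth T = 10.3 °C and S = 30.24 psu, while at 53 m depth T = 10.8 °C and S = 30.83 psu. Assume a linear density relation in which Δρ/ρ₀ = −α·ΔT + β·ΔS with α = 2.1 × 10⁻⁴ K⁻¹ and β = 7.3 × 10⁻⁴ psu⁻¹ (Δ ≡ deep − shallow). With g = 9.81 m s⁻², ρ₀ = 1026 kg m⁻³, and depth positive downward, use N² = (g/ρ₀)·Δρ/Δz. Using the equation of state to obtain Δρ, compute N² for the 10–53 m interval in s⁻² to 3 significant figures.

7.43 × 10⁻⁵ s⁻²

ΔT = +0.5 K, ΔS = +0.59 psu (deep − shallow).
Δρ/ρ₀ = −αΔT + βΔS = -1.05 × 10⁻⁴ + 4.307 × 10⁻⁴ = 3.257 × 10⁻⁴, so Δρ ≈ 0.3342 kg m⁻³.
N² = (g/ρ₀)·Δρ/Δz = g·(Δρ/ρ₀)/Δz = 9.81 × 3.257 × 10⁻⁴ / 43 = 7.4305 × 10⁻⁵ s⁻² ≈ 7.43 × 10⁻⁵ s⁻².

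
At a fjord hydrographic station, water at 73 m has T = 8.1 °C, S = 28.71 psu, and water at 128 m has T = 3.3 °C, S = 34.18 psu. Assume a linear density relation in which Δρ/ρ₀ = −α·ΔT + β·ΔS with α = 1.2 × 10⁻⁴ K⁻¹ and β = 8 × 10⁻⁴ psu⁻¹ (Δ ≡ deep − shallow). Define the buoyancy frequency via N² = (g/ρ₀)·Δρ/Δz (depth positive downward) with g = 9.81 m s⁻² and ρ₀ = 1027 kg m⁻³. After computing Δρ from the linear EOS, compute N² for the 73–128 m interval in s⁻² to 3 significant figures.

8.83 × 10⁻⁴ s⁻²

ΔT = -4.8 K, ΔS = +5.47 psu (deep − shallow).
Δρ/ρ₀ = −αΔT + βΔS = 5.76 × 10⁻⁴ + 4.376 × 10⁻³ = 4.952 × 10⁻³, so Δρ ≈ 5.086 kg m⁻³.
N² = (g/ρ₀)·Δρ/Δz = g·(Δρ/ρ₀)/Δz = 9.81 × 4.952 × 10⁻³ / 55 = 8.8326 × 10⁻⁴ s⁻² ≈ 8.83 × 10⁻⁴ s⁻².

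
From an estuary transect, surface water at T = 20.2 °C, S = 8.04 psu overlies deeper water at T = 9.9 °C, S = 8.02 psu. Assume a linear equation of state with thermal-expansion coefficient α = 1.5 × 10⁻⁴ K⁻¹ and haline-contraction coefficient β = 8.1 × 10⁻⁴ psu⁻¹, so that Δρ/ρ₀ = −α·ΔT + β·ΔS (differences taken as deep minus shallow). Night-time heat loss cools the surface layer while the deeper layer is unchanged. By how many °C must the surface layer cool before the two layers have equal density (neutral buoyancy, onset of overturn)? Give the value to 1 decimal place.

Neutral buoyancy requires Δρ = 0, i.e. −α(T_deep − T_surf′) + β(S_deep − S_surf) = 0.
T_surf′ = T_deep − (β/α)·ΔS = 9.9 − (8.1 × 10⁻⁴/1.5 × 10⁻⁴)·(-0.02) = 10.008 °C.
Cooling required: 20.2 − (10.008) = 10.192 °C.

10.2 °C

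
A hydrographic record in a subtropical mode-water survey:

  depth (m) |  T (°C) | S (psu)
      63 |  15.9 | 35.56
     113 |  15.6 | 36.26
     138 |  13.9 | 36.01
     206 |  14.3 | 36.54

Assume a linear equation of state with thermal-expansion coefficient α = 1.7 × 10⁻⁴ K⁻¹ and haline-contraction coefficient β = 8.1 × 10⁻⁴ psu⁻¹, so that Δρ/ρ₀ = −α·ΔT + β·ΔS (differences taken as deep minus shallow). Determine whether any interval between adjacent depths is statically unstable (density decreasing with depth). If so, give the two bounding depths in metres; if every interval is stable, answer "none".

Evaluate Δρ/ρ₀ = −αΔT + βΔS across each adjacent pair:
  63–113 m: −αΔT+βΔS = −(1.7 × 10⁻⁴)(-0.3)+(8.1 × 10⁻⁴)(+0.70) = 6.2 × 10⁻⁴ → stable
  113–138 m: −αΔT+βΔS = −(1.7 × 10⁻⁴)(-1.7)+(8.1 × 10⁻⁴)(-0.25) = 8.7 × 10⁻⁵ → stable
  138–206 m: −αΔT+βΔS = −(1.7 × 10⁻⁴)(+0.4)+(8.1 × 10⁻⁴)(+0.53) = 3.6 × 10⁻⁴ → stable
Every interval has Δρ > 0: the column is stably stratified throughout.

none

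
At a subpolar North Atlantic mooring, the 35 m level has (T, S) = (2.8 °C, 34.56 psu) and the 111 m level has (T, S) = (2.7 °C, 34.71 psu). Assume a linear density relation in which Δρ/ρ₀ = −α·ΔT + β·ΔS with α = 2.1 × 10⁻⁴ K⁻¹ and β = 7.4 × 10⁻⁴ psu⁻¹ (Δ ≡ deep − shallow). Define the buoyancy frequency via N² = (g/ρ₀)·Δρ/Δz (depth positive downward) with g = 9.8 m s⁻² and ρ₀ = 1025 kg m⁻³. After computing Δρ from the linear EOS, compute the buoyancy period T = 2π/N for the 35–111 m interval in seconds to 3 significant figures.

1.52 × 10³ s

ΔT = -0.1 K, ΔS = +0.15 psu (deep − shallow).
Δρ/ρ₀ = −αΔT + βΔS = 2.10 × 10⁻⁵ + 1.11 × 10⁻⁴ = 1.32 × 10⁻⁴, so Δρ ≈ 0.1353 kg m⁻³.
N² = (g/ρ₀)·Δρ/Δz = g·(Δρ/ρ₀)/Δz = 9.8 × 1.32 × 10⁻⁴ / 76 = 1.7021 × 10⁻⁵ s⁻².
N = √(1.7021 × 10⁻⁵) = 4.1257 × 10⁻³ rad s⁻¹ → T = 2π/N = 1.5229 × 10³ s ≈ 1.52 × 10³ s.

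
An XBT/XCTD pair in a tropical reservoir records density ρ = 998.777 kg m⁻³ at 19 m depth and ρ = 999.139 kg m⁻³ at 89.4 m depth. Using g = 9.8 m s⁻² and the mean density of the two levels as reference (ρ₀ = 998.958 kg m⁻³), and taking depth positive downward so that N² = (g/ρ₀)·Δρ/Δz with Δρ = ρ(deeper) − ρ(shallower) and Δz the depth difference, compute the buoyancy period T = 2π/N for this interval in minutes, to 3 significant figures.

Δρ = 999.139 − 998.777 = 0.362 kg m⁻³ over Δz = 89.4 − 19 = 70.4 m.
N² = (9.8/998.958) × (0.362/70.4) = 5.0445 × 10⁻⁵ s⁻².
N = √(5.0445 × 10⁻⁵) = 7.1025 × 10⁻³ rad s⁻¹, so T = 2π/N = 884.64 s = 14.744 min ≈ 14.7 min.

14.7 min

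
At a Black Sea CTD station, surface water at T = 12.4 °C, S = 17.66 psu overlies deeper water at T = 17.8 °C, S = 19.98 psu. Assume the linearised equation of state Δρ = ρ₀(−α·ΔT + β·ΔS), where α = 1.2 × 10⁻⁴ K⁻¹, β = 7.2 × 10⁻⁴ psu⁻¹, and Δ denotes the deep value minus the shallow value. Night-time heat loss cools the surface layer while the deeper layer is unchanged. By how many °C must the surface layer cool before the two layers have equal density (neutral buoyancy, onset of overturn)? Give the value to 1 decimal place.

8.5 °C

Neutral buoyancy requires Δρ = 0, i.e. −α(T_deep − T_surf′) + β(S_deep − S_surf) = 0.
T_surf′ = T_deep − (β/α)·ΔS = 17.8 − (7.2 × 10⁻⁴/1.2 × 10⁻⁴)·(+2.32) = 3.880 °C.
Cooling required: 12.4 − (3.880) = 8.520 °C.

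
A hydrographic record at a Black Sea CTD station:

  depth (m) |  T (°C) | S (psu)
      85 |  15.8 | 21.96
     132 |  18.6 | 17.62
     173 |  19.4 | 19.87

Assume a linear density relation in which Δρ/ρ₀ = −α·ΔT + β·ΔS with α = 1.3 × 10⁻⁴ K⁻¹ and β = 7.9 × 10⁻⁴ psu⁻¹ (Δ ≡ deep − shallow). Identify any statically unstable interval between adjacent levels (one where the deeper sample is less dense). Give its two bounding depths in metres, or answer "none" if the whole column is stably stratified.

Evaluate Δρ/ρ₀ = −αΔT + βΔS across each adjacent pair:
  85–132 m: −αΔT+βΔS = −(1.3 × 10⁻⁴)(+2.8)+(7.9 × 10⁻⁴)(-4.34) = -3.8 × 10⁻³ → UNSTABLE
  132–173 m: −αΔT+βΔS = −(1.3 × 10⁻⁴)(+0.8)+(7.9 × 10⁻⁴)(+2.25) = 1.7 × 10⁻³ → stable
The 85–132 m interval has Δρ < 0: lighter water underlies denser water.

85–132 m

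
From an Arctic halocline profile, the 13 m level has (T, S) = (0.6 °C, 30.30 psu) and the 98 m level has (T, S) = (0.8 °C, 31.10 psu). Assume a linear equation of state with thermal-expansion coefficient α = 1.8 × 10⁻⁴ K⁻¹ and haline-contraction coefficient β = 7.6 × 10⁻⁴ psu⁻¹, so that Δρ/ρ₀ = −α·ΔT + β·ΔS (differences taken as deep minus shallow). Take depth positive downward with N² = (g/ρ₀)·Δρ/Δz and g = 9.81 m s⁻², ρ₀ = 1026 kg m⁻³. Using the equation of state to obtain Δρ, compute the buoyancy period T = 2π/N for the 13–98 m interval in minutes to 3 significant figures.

12.9 min

ΔT = +0.2 K, ΔS = +0.80 psu (deep − shallow).
Δρ/ρ₀ = −αΔT + βΔS = -3.60 × 10⁻⁵ + 6.08 × 10⁻⁴ = 5.72 × 10⁻⁴, so Δρ ≈ 0.5869 kg m⁻³.
N² = (g/ρ₀)·Δρ/Δz = g·(Δρ/ρ₀)/Δz = 9.81 × 5.72 × 10⁻⁴ / 85 = 6.6016 × 10⁻⁵ s⁻².
N = √(6.6016 × 10⁻⁵) = 8.1250 × 10⁻³ rad s⁻¹ → T = 2π/N = 773.32 s = 12.889 min ≈ 12.9 min.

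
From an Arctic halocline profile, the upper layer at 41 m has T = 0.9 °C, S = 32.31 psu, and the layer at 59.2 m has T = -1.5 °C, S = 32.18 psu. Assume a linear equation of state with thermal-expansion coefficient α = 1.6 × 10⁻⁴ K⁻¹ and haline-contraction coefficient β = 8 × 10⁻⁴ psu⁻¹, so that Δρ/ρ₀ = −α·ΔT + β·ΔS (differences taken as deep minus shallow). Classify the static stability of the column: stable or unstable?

ΔT = -1.5 − 0.9 = -2.4 K and ΔS = 32.18 − 32.31 = -0.13 psu (deep − shallow).
−αΔT = 3.84 × 10⁻⁴; βΔS = -1.04 × 10⁻⁴; sum Δρ/ρ₀ = 2.80 × 10⁻⁴.
Δρ/ρ₀ > 0, so Δρ > 0: deeper water is denser → statically stable.

stable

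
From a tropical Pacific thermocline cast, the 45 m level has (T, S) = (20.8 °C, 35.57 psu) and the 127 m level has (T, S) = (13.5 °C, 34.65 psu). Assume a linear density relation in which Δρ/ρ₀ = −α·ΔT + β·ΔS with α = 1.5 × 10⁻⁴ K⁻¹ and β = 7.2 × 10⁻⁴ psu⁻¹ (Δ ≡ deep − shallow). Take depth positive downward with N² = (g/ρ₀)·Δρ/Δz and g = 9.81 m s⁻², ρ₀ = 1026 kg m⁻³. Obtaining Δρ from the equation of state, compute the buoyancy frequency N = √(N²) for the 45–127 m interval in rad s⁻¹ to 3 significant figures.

ΔT = -7.3 K, ΔS = -0.92 psu (deep − shallow).
Δρ/ρ₀ = −αΔT + βΔS = 1.095 × 10⁻³ − 6.624 × 10⁻⁴ = 4.326 × 10⁻⁴, so Δρ ≈ 0.4438 kg m⁻³.
N² = (g/ρ₀)·Δρ/Δz = g·(Δρ/ρ₀)/Δz = 9.81 × 4.326 × 10⁻⁴ / 82 = 5.1754 × 10⁻⁵ s⁻².
N = √(5.1754 × 10⁻⁵) = 7.1940 × 10⁻³ rad s⁻¹ ≈ 7.19 × 10⁻³ rad s⁻¹.

7.19 × 10⁻³ rad s⁻¹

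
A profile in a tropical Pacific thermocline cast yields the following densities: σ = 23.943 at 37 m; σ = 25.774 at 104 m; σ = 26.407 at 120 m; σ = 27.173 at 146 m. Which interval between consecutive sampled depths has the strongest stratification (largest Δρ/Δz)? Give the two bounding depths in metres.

104–120 m

Compute the density gradient over each adjacent pair:
  37–104 m: Δρ/Δz = 1.831/67 = 0.027 kg m⁻⁴
  104–120 m: Δρ/Δz = 0.633/16 = 0.040 kg m⁻⁴
  120–146 m: Δρ/Δz = 0.766/26 = 0.029 kg m⁻⁴
The largest gradient is in the 104–120 m interval — the pycnocline.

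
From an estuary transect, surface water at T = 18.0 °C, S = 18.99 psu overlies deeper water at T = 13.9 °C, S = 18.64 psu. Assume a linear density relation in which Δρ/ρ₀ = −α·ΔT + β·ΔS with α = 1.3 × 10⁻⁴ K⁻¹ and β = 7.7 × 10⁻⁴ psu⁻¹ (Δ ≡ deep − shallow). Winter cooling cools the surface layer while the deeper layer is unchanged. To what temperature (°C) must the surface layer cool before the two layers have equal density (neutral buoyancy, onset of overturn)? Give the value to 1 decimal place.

Neutral buoyancy requires Δρ = 0, i.e. −α(T_deep − T_surf′) + β(S_deep − S_surf) = 0.
T_surf′ = T_deep − (β/α)·ΔS = 13.9 − (7.7 × 10⁻⁴/1.3 × 10⁻⁴)·(-0.35) = 15.973 °C.
Cooling required: 18.0 − (15.973) = 2.027 °C.

16.0 °C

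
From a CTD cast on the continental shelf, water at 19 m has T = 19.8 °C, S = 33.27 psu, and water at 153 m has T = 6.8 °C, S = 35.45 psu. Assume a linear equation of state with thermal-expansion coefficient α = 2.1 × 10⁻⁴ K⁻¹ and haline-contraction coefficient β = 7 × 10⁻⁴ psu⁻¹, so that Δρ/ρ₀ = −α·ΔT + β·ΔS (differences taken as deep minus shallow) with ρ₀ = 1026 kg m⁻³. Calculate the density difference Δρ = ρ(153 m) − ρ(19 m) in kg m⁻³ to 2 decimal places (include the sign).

+4.37 kg m⁻³

ΔT = -13.0 K, ΔS = +2.18 psu (deep − shallow).
Δρ/ρ₀ = −(2.1 × 10⁻⁴)(-13.0) + (7 × 10⁻⁴)(+2.18) = 4.256 × 10⁻³.
Δρ = 1026 × (4.256 × 10⁻³) = +4.37 kg m⁻³.
Positive Δρ: denser below, stable.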